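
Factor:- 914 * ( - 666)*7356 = 4477773744 = 2^4*3^3*37^1*457^1*613^1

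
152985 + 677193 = 830178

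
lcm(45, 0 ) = 0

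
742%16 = 6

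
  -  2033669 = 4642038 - 6675707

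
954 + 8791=9745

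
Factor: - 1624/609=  - 8/3 = -2^3*3^( - 1) 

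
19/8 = 2+ 3/8 = 2.38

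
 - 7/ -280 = 1/40  =  0.03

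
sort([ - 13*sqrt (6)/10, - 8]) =[ - 8, - 13*sqrt( 6)/10 ]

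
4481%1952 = 577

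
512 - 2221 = -1709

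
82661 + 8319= 90980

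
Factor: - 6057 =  - 3^2*673^1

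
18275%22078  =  18275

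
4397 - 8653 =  - 4256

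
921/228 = 307/76 = 4.04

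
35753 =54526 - 18773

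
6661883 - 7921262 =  - 1259379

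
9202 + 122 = 9324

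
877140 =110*7974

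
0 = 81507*0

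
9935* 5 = 49675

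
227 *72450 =16446150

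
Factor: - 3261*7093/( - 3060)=2^( - 2 ) * 3^ ( - 1)*5^( - 1 ) *17^(  -  1)*41^1*173^1*1087^1 = 7710091/1020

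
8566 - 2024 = 6542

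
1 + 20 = 21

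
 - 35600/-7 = 35600/7 = 5085.71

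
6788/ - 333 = -21  +  205/333 = - 20.38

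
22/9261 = 22/9261 = 0.00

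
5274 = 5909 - 635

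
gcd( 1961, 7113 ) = 1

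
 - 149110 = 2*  ( - 74555) 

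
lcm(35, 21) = 105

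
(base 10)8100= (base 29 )9I9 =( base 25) CO0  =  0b1111110100100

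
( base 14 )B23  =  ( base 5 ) 32222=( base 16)88b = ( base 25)3CC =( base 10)2187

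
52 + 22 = 74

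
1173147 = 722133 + 451014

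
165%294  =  165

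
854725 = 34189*25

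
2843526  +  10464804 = 13308330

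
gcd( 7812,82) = 2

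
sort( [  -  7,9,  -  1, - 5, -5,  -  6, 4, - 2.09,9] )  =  [ - 7,  -  6,-5,-5 , - 2.09,  -  1,4,9, 9 ] 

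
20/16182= 10/8091 = 0.00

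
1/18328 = 1/18328 =0.00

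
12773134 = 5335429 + 7437705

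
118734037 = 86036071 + 32697966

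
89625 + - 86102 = 3523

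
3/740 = 3/740 =0.00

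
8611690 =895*9622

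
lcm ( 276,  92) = 276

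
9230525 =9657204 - 426679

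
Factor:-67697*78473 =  - 7^1 * 19^1 * 97^1*  509^1*809^1 = - 5312386681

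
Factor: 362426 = 2^1* 181213^1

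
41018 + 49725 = 90743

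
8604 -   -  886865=895469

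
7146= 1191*6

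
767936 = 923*832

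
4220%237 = 191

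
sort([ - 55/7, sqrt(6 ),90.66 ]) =[ - 55/7 , sqrt( 6 ),90.66] 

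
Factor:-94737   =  - 3^1 *23^1 *1373^1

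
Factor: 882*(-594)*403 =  - 2^2*3^5*7^2*11^1*13^1*31^1  =  -211134924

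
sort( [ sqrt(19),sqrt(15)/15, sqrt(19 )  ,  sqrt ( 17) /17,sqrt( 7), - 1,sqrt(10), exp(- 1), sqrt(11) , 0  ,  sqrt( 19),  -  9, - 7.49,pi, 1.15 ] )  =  [ -9, - 7.49, - 1,0, sqrt( 17) /17,sqrt(  15 ) /15,exp(  -  1 ),1.15,sqrt( 7),pi,sqrt(10),sqrt(11),sqrt( 19),sqrt( 19),sqrt(19)]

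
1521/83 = 18 + 27/83 = 18.33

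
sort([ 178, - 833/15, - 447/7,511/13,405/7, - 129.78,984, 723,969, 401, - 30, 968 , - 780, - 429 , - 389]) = [ - 780, - 429, - 389,-129.78, - 447/7,-833/15,  -  30 , 511/13, 405/7, 178,401, 723, 968, 969, 984 ]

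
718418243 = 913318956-194900713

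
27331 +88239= 115570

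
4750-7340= - 2590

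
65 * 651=42315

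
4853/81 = 4853/81 =59.91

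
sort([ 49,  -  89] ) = [ - 89,49]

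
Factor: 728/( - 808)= - 91/101 = - 7^1*13^1*101^(-1)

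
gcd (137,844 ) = 1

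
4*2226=8904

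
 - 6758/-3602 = 1 + 1578/1801 =1.88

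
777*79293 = 61610661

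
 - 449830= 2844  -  452674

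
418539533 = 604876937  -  186337404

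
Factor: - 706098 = -2^1*3^1*137^1*859^1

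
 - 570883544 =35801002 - 606684546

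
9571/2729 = 3 + 1384/2729 = 3.51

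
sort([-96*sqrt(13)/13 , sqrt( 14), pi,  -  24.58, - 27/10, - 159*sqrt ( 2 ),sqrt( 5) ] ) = [ - 159*sqrt(2), - 96*sqrt ( 13)/13, - 24.58, -27/10 , sqrt( 5 ), pi, sqrt(14 )] 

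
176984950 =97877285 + 79107665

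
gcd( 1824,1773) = 3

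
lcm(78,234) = 234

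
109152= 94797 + 14355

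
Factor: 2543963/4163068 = 2^( - 2)*7^( - 1 )*13^( - 1) * 11437^(-1)*2543963^1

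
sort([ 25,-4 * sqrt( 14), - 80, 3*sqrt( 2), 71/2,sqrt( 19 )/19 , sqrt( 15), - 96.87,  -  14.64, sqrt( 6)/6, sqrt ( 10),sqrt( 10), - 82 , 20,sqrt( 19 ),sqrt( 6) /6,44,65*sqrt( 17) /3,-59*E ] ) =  [  -  59  *E, - 96.87,-82,-80, - 4*sqrt( 14), - 14.64,  sqrt (19)/19, sqrt ( 6)/6,sqrt( 6) /6,sqrt( 10),  sqrt(10),sqrt( 15 ), 3*sqrt( 2 ), sqrt( 19 ), 20,25,71/2,44, 65*sqrt( 17 ) /3]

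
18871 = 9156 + 9715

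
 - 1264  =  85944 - 87208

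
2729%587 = 381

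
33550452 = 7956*4217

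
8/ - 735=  - 1 +727/735 =- 0.01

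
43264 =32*1352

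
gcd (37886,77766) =1994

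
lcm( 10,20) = 20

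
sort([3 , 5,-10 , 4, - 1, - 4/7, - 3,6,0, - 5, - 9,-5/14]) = [ - 10,-9,-5, - 3 ,  -  1,-4/7,- 5/14, 0, 3, 4,  5,6] 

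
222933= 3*74311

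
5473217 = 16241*337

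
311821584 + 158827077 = 470648661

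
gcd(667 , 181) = 1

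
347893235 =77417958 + 270475277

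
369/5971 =369/5971 =0.06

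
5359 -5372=  -  13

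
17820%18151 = 17820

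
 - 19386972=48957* ( - 396 ) 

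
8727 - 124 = 8603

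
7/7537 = 7/7537 = 0.00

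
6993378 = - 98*( - 71361 ) 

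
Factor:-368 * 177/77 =-2^4*3^1*7^( - 1)*11^( - 1) *23^1 * 59^1 =- 65136/77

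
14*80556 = 1127784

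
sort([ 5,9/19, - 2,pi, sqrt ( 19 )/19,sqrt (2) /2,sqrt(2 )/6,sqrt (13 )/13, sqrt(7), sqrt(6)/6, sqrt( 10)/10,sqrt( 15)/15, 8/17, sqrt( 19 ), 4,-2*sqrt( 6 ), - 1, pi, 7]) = [ - 2*sqrt(6), - 2, - 1, sqrt(19 )/19, sqrt( 2 ) /6,sqrt(  15) /15,sqrt(13 ) /13,sqrt(10 )/10, sqrt( 6) /6,  8/17,9/19, sqrt(2) /2, sqrt(7), pi,pi, 4,sqrt( 19 ),5, 7] 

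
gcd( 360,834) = 6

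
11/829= 11/829= 0.01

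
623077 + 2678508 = 3301585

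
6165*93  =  573345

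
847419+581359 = 1428778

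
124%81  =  43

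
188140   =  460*409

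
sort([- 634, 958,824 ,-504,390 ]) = [ - 634, -504,390 , 824,958]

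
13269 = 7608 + 5661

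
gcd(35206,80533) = 29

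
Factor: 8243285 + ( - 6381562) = 1861723 = 463^1*4021^1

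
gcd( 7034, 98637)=1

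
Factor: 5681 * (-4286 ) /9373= - 2^1*7^( - 1)*19^1*23^1*103^( - 1 )*2143^1  =  -1872982/721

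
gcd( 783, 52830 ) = 9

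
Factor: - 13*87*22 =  - 2^1*3^1*11^1 * 13^1 * 29^1 = - 24882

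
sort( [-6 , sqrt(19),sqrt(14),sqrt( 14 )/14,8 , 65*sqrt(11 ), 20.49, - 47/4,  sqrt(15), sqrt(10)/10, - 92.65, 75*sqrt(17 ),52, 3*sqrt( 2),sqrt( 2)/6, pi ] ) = [  -  92.65,  -  47/4, - 6, sqrt( 2)/6,sqrt( 14 )/14, sqrt(10) /10,pi,sqrt(14),  sqrt( 15 ),  3*sqrt(2 ),sqrt(19),8, 20.49,52,65 * sqrt(11),  75 * sqrt(17)]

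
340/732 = 85/183 = 0.46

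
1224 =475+749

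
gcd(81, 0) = 81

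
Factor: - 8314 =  - 2^1*4157^1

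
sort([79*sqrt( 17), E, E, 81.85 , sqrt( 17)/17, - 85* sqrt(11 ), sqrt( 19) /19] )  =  [-85*sqrt(11 ),sqrt( 19)/19, sqrt(17)/17, E, E, 81.85, 79*sqrt(17)] 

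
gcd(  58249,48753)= 1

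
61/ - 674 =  - 1 + 613/674  =  - 0.09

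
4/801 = 4/801= 0.00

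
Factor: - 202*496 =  - 100192 = - 2^5*31^1*101^1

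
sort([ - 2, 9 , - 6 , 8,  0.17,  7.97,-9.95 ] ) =[ - 9.95,-6, - 2, 0.17, 7.97, 8, 9 ] 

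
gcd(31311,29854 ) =1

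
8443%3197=2049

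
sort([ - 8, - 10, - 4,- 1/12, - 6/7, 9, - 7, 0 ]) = [ - 10,  -  8, - 7, -4,-6/7, - 1/12, 0, 9]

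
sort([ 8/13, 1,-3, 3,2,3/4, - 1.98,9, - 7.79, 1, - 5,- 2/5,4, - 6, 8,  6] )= [-7.79,-6, - 5,-3,-1.98 , - 2/5, 8/13, 3/4,1,1 , 2, 3, 4, 6, 8, 9 ] 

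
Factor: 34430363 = 11^1 * 181^1*17293^1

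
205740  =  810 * 254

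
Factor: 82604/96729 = 2^2*3^ ( - 1 )*19^(- 1 )*107^1 * 193^1*1697^(-1)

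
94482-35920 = 58562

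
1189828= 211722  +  978106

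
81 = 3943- 3862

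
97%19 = 2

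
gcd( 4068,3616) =452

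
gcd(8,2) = 2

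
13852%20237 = 13852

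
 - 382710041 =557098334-939808375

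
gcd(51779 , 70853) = 1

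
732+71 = 803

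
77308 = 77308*1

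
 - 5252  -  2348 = -7600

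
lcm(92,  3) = 276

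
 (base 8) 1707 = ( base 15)447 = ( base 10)967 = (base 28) 16f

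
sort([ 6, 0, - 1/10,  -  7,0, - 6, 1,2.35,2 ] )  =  [ - 7, -6, - 1/10,0, 0,1 , 2 , 2.35, 6]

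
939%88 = 59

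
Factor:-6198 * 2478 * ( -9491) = 2^2*3^2*7^1*59^1*1033^1*9491^1  =  145768890204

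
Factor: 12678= 2^1*3^1*2113^1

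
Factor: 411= 3^1*137^1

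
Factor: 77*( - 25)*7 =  - 5^2*7^2*11^1 = - 13475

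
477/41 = 477/41 = 11.63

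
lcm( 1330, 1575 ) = 59850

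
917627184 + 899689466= 1817316650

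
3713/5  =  3713/5=742.60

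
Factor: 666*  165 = 109890 = 2^1*3^3*5^1*11^1*37^1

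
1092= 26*42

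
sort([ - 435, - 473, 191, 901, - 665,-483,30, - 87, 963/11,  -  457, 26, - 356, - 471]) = [-665, - 483,-473, - 471, - 457,  -  435,-356,-87, 26,  30, 963/11,191, 901]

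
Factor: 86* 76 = 6536= 2^3*19^1 * 43^1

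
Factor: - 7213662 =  - 2^1 * 3^2*400759^1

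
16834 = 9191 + 7643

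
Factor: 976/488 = 2 = 2^1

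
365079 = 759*481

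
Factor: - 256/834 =-2^7*3^(-1 )*139^( - 1) = - 128/417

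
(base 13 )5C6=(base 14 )51d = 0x3ef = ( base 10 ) 1007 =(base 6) 4355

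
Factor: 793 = 13^1*61^1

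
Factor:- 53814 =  - 2^1*3^1*8969^1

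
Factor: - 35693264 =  - 2^4*2230829^1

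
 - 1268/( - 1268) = 1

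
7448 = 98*76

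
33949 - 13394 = 20555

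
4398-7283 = -2885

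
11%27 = 11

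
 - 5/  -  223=5/223=0.02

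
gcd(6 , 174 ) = 6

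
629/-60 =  - 629/60= - 10.48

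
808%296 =216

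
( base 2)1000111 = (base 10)71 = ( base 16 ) 47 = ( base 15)4B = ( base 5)241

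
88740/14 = 6338+4/7=   6338.57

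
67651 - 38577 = 29074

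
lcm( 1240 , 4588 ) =45880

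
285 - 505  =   - 220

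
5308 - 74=5234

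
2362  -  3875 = -1513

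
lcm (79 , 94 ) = 7426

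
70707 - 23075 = 47632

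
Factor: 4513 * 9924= 2^2*3^1*827^1*4513^1 = 44787012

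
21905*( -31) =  - 679055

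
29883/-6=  - 9961/2=- 4980.50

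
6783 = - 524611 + 531394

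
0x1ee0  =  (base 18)1672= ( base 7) 32021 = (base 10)7904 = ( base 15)251E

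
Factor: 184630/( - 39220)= - 2^ ( - 1)*53^(  -  1 )*499^1 = - 499/106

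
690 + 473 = 1163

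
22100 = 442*50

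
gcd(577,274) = 1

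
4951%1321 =988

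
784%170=104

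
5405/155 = 1081/31 =34.87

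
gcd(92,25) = 1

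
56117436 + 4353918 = 60471354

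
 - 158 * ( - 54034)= 8537372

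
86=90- 4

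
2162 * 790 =1707980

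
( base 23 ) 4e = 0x6A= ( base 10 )106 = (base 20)56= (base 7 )211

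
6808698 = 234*29097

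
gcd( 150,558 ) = 6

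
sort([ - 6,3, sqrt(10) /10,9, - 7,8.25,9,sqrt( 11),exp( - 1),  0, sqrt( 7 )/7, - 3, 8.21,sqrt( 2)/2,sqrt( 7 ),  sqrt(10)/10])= [-7, - 6 , - 3,  0,sqrt(  10)/10, sqrt( 10) /10, exp( - 1), sqrt( 7 )/7,  sqrt( 2)/2,sqrt( 7 ), 3, sqrt( 11),8.21,8.25,9,  9] 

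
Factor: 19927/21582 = 2^( - 1)*3^( - 2)*11^( - 1)*109^( - 1 ) *19927^1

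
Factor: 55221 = 3^1*79^1*233^1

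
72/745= 72/745 = 0.10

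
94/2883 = 94/2883 = 0.03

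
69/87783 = 23/29261 = 0.00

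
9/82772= 9/82772 = 0.00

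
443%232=211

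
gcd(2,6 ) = 2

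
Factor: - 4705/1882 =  - 5/2 = -2^( - 1)*5^1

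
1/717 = 1/717 = 0.00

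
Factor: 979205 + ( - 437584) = 541621 = 109^1*4969^1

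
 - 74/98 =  - 1  +  12/49 = - 0.76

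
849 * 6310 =5357190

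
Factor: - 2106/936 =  - 9/4 = -2^( - 2 )*3^2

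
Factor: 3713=47^1*79^1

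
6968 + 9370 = 16338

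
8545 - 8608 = -63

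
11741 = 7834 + 3907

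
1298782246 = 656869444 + 641912802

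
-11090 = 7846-18936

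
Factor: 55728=2^4*3^4*43^1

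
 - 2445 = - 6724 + 4279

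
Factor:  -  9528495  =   - 3^1*5^1*439^1*1447^1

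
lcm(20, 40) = 40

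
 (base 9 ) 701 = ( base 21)161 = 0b1000111000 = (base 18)1DA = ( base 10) 568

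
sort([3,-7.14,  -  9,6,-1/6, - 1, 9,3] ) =[ - 9 ,  -  7.14,-1, - 1/6,3,  3, 6, 9 ]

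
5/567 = 5/567 =0.01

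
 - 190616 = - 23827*8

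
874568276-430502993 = 444065283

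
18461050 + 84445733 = 102906783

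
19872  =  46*432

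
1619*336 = 543984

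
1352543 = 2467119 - 1114576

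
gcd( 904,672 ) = 8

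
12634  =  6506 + 6128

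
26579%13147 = 285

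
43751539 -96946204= -53194665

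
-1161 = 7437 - 8598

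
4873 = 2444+2429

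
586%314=272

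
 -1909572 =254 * ( - 7518)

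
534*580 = 309720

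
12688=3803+8885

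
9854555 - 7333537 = 2521018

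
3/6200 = 3/6200 = 0.00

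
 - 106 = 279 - 385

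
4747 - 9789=  -  5042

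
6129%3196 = 2933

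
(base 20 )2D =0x35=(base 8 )65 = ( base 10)53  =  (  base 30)1n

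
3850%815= 590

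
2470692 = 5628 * 439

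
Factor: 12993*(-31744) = - 412449792 = -  2^10 * 3^1*31^1*61^1*71^1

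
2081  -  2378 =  - 297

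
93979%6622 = 1271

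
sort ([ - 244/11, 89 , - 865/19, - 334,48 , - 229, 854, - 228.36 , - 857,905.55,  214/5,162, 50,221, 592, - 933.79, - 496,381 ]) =[-933.79, - 857,-496, - 334,-229, - 228.36, - 865/19, - 244/11,214/5, 48, 50,89,162,221,381, 592,854,905.55] 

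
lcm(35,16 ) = 560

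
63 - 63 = 0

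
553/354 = 553/354= 1.56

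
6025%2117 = 1791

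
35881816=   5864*6119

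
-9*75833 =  - 682497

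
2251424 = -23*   (  -  97888) 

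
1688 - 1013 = 675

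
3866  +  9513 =13379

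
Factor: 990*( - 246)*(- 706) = 2^3 *3^3*5^1*11^1 * 41^1*353^1 = 171939240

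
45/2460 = 3/164 = 0.02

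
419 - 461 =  - 42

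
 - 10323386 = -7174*1439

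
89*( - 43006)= - 3827534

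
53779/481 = 111 + 388/481 = 111.81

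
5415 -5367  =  48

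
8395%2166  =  1897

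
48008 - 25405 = 22603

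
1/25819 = 1/25819 = 0.00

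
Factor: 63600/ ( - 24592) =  - 3^1*5^2*29^( - 1)= - 75/29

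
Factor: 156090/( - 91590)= -121/71=- 11^2*71^( - 1)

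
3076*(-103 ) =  - 316828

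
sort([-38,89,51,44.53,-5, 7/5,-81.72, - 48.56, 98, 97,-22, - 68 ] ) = [ - 81.72,-68,-48.56,-38,  -  22,-5, 7/5, 44.53 , 51,89, 97, 98 ] 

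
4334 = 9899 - 5565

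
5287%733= 156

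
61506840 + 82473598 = 143980438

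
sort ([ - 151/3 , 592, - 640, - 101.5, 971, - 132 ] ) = [ -640, - 132, - 101.5,-151/3, 592,971 ]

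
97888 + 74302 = 172190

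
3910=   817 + 3093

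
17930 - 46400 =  - 28470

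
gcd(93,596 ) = 1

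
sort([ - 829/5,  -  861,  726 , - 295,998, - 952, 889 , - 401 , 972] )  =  [-952, - 861 ,- 401, - 295, - 829/5 , 726 , 889, 972, 998] 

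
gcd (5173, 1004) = 1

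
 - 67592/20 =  - 16898/5 = - 3379.60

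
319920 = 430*744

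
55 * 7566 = 416130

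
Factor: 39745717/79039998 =2^( - 1)*3^( - 2)*11^2*43^1 *1487^ ( - 1)*2953^( - 1)*7639^1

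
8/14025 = 8/14025 =0.00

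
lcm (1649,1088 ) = 105536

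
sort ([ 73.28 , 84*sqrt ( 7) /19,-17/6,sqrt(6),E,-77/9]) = [ - 77/9,-17/6,sqrt (6 ),E , 84*sqrt(7)/19,73.28 ] 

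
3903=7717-3814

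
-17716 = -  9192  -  8524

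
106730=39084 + 67646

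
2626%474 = 256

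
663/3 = 221 = 221.00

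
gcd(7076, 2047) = 1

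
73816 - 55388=18428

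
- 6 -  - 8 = 2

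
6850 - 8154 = -1304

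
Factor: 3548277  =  3^2*109^1*3617^1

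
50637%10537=8489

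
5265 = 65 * 81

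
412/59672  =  103/14918  =  0.01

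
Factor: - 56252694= - 2^1*3^1*17^2 * 32441^1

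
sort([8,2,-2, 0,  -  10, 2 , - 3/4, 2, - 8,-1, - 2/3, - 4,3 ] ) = [- 10, - 8, - 4, - 2, - 1, - 3/4, - 2/3, 0,2,  2,2,3,8 ] 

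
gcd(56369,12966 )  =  1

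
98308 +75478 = 173786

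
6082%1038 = 892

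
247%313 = 247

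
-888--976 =88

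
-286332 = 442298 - 728630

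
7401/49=7401/49 = 151.04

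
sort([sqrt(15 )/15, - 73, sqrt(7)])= [ - 73,  sqrt ( 15) /15, sqrt( 7)]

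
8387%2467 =986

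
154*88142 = 13573868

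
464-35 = 429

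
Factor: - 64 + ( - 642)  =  - 2^1*353^1 = -706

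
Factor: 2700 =2^2*3^3 * 5^2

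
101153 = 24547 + 76606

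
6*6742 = 40452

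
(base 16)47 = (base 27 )2h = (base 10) 71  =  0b1000111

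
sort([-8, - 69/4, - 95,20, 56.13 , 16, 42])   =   [ - 95, - 69/4, - 8,16,20,42,56.13]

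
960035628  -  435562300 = 524473328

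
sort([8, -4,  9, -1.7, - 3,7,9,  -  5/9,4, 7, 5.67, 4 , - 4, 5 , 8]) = [ - 4, - 4 , - 3, - 1.7, - 5/9,4,4 , 5, 5.67, 7, 7 , 8, 8, 9, 9] 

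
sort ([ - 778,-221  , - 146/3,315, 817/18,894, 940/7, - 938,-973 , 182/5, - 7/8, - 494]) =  [ - 973, - 938 ,-778, - 494, - 221, - 146/3, - 7/8 , 182/5,817/18, 940/7, 315 , 894 ] 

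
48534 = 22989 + 25545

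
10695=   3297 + 7398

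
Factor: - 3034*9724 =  - 29502616 = -2^3*11^1*13^1*17^1*  37^1*41^1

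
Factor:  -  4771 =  - 13^1*367^1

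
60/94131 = 20/31377 = 0.00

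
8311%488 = 15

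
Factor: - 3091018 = -2^1*7^2* 31541^1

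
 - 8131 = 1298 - 9429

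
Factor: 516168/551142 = 2^2*107^1*457^ ( - 1)  =  428/457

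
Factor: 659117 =73^1*9029^1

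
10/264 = 5/132 = 0.04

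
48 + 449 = 497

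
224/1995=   32/285  =  0.11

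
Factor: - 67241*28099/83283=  -1889404859/83283= - 3^( - 1)*17^(-1) * 19^1*23^( -1) * 71^(  -  1 )*3539^1*28099^1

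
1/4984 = 1/4984 =0.00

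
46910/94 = 499 + 2/47 = 499.04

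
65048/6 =10841  +  1/3 = 10841.33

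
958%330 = 298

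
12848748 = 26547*484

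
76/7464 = 19/1866 = 0.01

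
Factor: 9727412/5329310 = 2^1*5^( - 1) * 7^( - 1)*19^( - 1 )*29^1*4007^( - 1 )*83857^1 =4863706/2664655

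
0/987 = 0 = 0.00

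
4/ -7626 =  - 1 + 3811/3813 = - 0.00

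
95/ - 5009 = - 1 + 4914/5009 = - 0.02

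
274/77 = 274/77=3.56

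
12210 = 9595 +2615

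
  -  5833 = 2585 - 8418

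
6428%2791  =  846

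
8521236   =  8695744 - 174508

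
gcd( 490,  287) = 7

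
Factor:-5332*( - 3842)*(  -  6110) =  - 125166673840 = - 2^4*5^1 *13^1*17^1*31^1*43^1*47^1*113^1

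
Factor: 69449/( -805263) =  - 3^(-1)*37^1 *73^( - 1)* 1877^1*3677^(-1)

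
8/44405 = 8/44405 = 0.00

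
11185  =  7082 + 4103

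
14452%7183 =86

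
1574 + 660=2234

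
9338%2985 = 383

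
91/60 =91/60 = 1.52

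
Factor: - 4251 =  - 3^1*13^1*109^1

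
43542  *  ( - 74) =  - 3222108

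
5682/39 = 1894/13 = 145.69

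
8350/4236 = 1 + 2057/2118 =1.97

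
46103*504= 23235912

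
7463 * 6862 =51211106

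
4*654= 2616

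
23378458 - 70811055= - 47432597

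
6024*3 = 18072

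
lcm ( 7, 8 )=56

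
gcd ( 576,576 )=576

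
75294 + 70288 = 145582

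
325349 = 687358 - 362009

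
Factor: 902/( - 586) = -11^1 * 41^1*  293^ ( - 1) = -451/293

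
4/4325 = 4/4325 = 0.00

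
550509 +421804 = 972313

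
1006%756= 250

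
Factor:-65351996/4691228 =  -16337999/1172807 = -47^1 * 149^1*2333^1*1172807^( - 1) 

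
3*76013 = 228039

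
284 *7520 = 2135680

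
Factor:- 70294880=-2^5*5^1 * 241^1*1823^1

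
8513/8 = 8513/8 = 1064.12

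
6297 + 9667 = 15964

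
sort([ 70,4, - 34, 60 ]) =[ - 34,4,60,70]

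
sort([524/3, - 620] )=[-620, 524/3]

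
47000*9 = 423000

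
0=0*914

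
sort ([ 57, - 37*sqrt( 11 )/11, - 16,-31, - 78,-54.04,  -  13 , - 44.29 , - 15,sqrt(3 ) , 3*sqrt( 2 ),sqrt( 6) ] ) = [ - 78, - 54.04,-44.29,-31,  -  16, - 15, - 13, -37*sqrt(11 ) /11, sqrt( 3), sqrt(6), 3*sqrt( 2), 57 ] 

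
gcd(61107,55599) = 3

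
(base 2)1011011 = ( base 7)160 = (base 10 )91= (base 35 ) 2L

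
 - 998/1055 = - 998/1055 = - 0.95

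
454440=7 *64920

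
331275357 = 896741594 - 565466237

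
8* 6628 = 53024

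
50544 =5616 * 9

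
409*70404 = 28795236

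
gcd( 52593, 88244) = 1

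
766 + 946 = 1712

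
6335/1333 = 6335/1333 = 4.75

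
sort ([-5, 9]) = [ - 5, 9]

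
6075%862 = 41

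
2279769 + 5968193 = 8247962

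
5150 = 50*103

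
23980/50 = 2398/5 = 479.60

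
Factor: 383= 383^1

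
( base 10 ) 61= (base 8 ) 75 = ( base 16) 3d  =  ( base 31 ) 1U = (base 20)31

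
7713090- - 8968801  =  16681891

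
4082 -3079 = 1003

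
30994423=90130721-59136298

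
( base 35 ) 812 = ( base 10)9837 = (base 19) 184e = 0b10011001101101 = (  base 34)8HB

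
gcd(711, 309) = 3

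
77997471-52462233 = 25535238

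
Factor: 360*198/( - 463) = - 2^4*3^4*5^1*11^1*463^( - 1 ) = - 71280/463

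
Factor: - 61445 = -5^1*12289^1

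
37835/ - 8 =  - 4730 + 5/8 = - 4729.38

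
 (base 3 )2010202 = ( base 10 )1559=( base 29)1OM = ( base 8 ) 3027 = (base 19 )461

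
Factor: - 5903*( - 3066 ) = 18098598 = 2^1 * 3^1*7^1*73^1*5903^1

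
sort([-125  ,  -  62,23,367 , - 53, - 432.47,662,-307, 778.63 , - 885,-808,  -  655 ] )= [- 885, - 808,- 655, - 432.47, - 307, - 125,-62, -53,23, 367,662, 778.63 ]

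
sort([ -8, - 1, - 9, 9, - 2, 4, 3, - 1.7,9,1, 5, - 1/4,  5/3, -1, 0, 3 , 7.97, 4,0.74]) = [- 9,  -  8, - 2,  -  1.7 ,  -  1,-1, - 1/4, 0, 0.74,1,  5/3,  3, 3,4, 4, 5, 7.97,  9, 9]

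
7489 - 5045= 2444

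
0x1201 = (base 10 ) 4609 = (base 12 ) 2801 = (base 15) 1574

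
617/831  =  617/831 = 0.74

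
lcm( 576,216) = 1728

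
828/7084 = 9/77=0.12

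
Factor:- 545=-5^1*109^1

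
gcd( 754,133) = 1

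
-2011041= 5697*(  -  353) 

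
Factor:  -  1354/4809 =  - 2^1*3^( - 1 )*7^( - 1)*229^ (-1 )*677^1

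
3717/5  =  743 + 2/5  =  743.40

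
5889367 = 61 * 96547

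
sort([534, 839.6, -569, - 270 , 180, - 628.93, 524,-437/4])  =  [ - 628.93,- 569, - 270,-437/4,180,524,534,839.6]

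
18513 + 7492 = 26005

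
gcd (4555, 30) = 5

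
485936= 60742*8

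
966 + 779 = 1745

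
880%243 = 151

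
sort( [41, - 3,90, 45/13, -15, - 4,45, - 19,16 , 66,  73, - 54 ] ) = [ - 54,-19, - 15, - 4, - 3, 45/13, 16,41,45, 66,73, 90 ]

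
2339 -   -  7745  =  10084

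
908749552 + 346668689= 1255418241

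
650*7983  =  5188950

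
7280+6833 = 14113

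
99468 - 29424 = 70044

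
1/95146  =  1/95146= 0.00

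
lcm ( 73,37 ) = 2701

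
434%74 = 64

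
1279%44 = 3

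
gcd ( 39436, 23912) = 4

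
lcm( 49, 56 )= 392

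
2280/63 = 760/21 = 36.19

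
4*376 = 1504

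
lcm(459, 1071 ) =3213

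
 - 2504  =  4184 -6688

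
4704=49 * 96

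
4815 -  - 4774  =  9589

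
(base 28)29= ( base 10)65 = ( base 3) 2102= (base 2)1000001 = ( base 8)101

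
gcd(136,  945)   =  1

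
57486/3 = 19162=19162.00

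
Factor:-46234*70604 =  - 2^3 *19^1 * 929^1*23117^1 = -3264305336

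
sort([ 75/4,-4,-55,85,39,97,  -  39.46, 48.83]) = [-55, - 39.46 , - 4,75/4, 39,48.83,85,97]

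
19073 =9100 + 9973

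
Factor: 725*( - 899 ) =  - 5^2*29^2*31^1 = - 651775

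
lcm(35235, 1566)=70470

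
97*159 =15423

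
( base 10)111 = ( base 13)87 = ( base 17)69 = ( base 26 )47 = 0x6F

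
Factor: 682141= 682141^1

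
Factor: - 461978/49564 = - 230989/24782 = - 2^( - 1)*11^2*23^1*83^1*12391^(-1) 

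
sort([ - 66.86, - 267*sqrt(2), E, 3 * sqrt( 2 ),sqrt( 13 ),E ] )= [ - 267*sqrt(2 ), - 66.86, E, E, sqrt (13 ), 3*sqrt(2 )]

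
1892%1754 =138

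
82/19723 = 82/19723  =  0.00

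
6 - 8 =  - 2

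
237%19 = 9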